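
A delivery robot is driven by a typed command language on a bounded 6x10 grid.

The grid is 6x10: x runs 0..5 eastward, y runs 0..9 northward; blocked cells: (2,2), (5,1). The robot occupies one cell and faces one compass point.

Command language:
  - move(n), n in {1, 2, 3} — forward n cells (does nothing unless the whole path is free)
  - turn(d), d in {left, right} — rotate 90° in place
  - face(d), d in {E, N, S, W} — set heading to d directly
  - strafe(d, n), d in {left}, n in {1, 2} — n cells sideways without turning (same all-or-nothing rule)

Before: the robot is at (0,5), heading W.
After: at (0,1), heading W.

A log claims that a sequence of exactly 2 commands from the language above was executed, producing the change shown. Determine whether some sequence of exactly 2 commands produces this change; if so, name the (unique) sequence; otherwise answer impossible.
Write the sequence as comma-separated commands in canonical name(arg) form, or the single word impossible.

key: heading stays W — no command in the sequence turns
from: at (0,5), heading W
t=1 strafe(left, 2) ⇒ at (0,3), heading W
t=2 strafe(left, 2) ⇒ at (0,1), heading W
all 121 alternatives checked — unique.

strafe(left, 2), strafe(left, 2)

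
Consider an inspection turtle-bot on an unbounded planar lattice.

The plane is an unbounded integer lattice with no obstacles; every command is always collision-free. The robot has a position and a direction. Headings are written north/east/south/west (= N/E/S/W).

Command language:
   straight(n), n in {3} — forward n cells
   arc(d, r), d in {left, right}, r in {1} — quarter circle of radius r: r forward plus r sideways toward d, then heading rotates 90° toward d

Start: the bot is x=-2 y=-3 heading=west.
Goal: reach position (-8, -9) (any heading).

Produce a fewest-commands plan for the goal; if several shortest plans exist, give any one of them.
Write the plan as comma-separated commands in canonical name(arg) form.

straight(3), arc(left, 1), straight(3), arc(right, 1), arc(left, 1)

start: x=-2 y=-3 heading=west
step 1 (straight(3)): x=-5 y=-3 heading=west
step 2 (arc(left, 1)): x=-6 y=-4 heading=south
step 3 (straight(3)): x=-6 y=-7 heading=south
step 4 (arc(right, 1)): x=-7 y=-8 heading=west
step 5 (arc(left, 1)): x=-8 y=-9 heading=south
shorter routes all fall short; 5 is best.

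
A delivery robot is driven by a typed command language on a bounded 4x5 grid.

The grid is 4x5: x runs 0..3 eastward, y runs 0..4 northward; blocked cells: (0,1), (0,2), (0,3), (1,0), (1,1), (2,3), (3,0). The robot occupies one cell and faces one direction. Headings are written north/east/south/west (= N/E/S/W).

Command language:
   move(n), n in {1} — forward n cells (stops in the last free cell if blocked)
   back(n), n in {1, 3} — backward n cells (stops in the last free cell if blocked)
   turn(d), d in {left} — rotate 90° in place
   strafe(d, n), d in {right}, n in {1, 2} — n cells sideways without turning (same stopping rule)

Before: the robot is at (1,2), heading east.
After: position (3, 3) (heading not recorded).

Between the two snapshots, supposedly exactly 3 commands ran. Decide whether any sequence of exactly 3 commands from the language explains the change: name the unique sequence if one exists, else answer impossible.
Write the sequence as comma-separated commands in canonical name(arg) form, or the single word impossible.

turn(left), strafe(right, 2), move(1)

key: running move(1) before turn(left) would end elsewhere — order is forced
t0: at (1,2), heading east
1. turn(left) → at (1,2), heading north
2. strafe(right, 2) → at (3,2), heading north
3. move(1) → at (3,3), heading north
no rival 3-sequence matches.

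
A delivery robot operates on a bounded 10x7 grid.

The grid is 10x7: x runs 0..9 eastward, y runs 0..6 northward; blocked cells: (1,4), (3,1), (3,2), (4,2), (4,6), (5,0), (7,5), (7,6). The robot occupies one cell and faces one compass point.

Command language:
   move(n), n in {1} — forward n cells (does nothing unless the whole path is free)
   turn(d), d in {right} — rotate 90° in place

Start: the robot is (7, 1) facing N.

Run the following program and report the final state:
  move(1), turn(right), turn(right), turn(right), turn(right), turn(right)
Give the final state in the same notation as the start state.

(7, 2) facing E

initial: (7, 1) facing N
step 1 (move(1)): (7, 2) facing N
step 2 (turn(right)): (7, 2) facing E
step 3 (turn(right)): (7, 2) facing S
step 4 (turn(right)): (7, 2) facing W
step 5 (turn(right)): (7, 2) facing N
step 6 (turn(right)): (7, 2) facing E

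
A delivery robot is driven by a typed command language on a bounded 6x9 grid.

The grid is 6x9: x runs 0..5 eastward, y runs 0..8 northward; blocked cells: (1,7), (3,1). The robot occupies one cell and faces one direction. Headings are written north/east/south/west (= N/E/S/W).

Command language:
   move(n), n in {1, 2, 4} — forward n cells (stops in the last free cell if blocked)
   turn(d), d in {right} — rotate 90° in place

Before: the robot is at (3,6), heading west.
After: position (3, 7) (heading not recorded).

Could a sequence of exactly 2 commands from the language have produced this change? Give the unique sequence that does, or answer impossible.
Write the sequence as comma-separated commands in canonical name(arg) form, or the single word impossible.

key: order matters: swapping turn(right) and move(1) lands elsewhere
start: at (3,6), heading west
t=1 turn(right) ⇒ at (3,6), heading north
t=2 move(1) ⇒ at (3,7), heading north
no other 2-command option fits: unique.

turn(right), move(1)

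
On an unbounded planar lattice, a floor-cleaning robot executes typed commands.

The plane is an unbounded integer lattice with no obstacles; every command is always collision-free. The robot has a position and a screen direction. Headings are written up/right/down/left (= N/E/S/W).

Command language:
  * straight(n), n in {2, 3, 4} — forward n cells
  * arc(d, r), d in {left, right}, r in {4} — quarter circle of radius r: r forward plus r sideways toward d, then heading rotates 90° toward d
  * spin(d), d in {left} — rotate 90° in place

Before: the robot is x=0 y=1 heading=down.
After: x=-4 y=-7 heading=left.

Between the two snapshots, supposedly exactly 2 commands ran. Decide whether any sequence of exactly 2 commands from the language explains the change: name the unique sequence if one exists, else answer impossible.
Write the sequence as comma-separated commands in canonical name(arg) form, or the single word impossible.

key: order matters: swapping straight(4) and arc(right, 4) lands elsewhere
initial: x=0 y=1 heading=down
[1] after straight(4): x=0 y=-3 heading=down
[2] after arc(right, 4): x=-4 y=-7 heading=left
uniquely the one of 36 2-step routes that fits.

straight(4), arc(right, 4)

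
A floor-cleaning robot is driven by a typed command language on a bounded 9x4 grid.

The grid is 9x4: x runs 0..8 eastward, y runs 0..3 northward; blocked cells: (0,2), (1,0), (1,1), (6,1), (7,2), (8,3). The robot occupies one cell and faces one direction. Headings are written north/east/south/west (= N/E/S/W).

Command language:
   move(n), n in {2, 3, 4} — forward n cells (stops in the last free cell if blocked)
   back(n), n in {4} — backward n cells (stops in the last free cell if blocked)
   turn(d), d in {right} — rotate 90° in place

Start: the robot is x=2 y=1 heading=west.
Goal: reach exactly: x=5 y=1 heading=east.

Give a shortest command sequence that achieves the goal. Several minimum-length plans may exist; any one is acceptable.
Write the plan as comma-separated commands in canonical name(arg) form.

back(4), turn(right), turn(right)

from: x=2 y=1 heading=west
[1] after back(4): x=5 y=1 heading=west
[2] after turn(right): x=5 y=1 heading=north
[3] after turn(right): x=5 y=1 heading=east
minimal: 3 command(s), checked below 3.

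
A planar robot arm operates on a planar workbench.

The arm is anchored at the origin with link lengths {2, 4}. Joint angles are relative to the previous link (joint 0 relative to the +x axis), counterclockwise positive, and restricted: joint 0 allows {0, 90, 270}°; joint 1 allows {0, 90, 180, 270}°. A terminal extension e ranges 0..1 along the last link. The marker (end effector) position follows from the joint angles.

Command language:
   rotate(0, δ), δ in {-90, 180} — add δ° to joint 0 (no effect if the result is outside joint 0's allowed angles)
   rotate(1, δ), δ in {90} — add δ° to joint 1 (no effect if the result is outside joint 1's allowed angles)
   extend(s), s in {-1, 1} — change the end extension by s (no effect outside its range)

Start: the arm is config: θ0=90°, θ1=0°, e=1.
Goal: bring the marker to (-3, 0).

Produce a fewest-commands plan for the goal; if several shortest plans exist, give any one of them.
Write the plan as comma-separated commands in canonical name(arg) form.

rotate(1, 90), rotate(1, 90), rotate(0, -90)

t0: config: θ0=90°, θ1=0°, e=1
[1] after rotate(1, 90): config: θ0=90°, θ1=90°, e=1
[2] after rotate(1, 90): config: θ0=90°, θ1=180°, e=1
[3] after rotate(0, -90): config: θ0=0°, θ1=180°, e=1
nothing shorter than 3 reaches the goal.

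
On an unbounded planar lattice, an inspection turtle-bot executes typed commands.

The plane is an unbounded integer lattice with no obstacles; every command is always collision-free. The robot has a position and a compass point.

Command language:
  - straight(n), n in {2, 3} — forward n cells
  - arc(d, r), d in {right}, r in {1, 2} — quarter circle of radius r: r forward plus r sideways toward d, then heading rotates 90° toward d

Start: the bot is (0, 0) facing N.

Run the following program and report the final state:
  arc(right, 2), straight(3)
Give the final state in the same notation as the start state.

initial: (0, 0) facing N
[1] after arc(right, 2): (2, 2) facing E
[2] after straight(3): (5, 2) facing E

(5, 2) facing E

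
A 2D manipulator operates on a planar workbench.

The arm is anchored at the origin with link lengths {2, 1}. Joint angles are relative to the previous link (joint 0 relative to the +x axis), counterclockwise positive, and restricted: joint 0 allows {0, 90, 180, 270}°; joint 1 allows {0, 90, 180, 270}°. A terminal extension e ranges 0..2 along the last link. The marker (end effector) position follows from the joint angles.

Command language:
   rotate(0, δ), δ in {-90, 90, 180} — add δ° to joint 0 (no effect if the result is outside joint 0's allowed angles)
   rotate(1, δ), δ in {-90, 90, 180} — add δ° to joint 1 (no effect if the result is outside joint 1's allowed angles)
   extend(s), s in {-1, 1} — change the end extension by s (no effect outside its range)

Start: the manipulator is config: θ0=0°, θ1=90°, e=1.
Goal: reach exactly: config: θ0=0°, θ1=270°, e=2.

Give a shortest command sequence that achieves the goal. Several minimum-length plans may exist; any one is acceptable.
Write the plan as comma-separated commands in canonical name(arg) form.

rotate(1, 180), extend(1)

start: config: θ0=0°, θ1=90°, e=1
step 1 (rotate(1, 180)): config: θ0=0°, θ1=270°, e=1
step 2 (extend(1)): config: θ0=0°, θ1=270°, e=2
minimal: 2 command(s), checked below 2.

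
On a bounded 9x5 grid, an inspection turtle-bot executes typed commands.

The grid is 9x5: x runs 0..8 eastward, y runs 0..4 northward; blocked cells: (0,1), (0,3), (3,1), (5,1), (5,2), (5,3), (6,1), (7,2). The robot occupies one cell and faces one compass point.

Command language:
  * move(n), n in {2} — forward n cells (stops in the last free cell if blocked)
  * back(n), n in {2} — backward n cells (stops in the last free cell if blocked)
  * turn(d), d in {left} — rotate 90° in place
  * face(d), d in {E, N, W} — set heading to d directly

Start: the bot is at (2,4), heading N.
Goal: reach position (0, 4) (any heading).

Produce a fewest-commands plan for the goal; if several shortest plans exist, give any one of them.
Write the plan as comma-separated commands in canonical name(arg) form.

begin: at (2,4), heading N
1. face(E) → at (2,4), heading E
2. back(2) → at (0,4), heading E
no 1-step plan works, so 2 is optimal.

face(E), back(2)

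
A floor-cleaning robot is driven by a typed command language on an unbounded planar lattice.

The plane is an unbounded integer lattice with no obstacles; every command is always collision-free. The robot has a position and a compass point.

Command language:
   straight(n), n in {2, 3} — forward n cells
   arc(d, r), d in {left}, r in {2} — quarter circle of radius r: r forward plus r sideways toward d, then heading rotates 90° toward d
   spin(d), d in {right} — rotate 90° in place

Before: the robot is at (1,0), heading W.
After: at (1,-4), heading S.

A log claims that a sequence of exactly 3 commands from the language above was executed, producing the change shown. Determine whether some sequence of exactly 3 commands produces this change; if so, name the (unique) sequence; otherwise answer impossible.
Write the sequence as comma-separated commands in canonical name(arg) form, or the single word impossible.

arc(left, 2), arc(left, 2), spin(right)

key: order matters: swapping arc(left, 2) and spin(right) lands elsewhere
begin: at (1,0), heading W
t=1 arc(left, 2) ⇒ at (-1,-2), heading S
t=2 arc(left, 2) ⇒ at (1,-4), heading E
t=3 spin(right) ⇒ at (1,-4), heading S
uniquely the one of 64 3-step routes that fits.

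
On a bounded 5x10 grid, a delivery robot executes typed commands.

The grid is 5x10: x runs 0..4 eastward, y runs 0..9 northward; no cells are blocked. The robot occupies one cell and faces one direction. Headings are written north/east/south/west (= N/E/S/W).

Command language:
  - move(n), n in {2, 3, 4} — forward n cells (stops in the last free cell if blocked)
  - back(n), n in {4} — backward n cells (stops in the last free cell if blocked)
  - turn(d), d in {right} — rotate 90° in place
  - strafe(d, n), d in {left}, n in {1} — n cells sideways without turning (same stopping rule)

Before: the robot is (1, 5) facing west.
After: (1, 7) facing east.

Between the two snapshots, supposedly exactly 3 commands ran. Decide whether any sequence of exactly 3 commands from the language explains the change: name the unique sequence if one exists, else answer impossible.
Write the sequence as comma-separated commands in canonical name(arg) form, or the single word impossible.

turn(right), move(2), turn(right)

key: cell and facing (now E) both changed — the 3 commands mix motion and turning
begin: (1, 5) facing west
[1] after turn(right): (1, 5) facing north
[2] after move(2): (1, 7) facing north
[3] after turn(right): (1, 7) facing east
no other 3-command option fits: unique.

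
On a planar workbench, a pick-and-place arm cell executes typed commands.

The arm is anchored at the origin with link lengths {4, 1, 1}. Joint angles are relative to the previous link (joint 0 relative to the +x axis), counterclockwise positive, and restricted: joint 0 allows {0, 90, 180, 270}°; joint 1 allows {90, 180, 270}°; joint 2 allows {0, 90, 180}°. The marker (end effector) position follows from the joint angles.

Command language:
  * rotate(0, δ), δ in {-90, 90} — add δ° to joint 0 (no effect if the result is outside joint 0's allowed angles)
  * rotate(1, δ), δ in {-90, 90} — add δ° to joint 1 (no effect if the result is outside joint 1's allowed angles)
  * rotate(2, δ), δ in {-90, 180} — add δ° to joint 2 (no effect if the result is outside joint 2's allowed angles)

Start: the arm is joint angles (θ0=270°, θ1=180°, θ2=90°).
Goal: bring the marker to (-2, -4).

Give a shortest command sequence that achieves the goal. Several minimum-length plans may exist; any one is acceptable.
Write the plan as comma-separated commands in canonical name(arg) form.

initial: joint angles (θ0=270°, θ1=180°, θ2=90°)
step 1 (rotate(1, 90)): joint angles (θ0=270°, θ1=270°, θ2=90°)
step 2 (rotate(2, -90)): joint angles (θ0=270°, θ1=270°, θ2=0°)
shorter routes all fall short; 2 is best.

rotate(1, 90), rotate(2, -90)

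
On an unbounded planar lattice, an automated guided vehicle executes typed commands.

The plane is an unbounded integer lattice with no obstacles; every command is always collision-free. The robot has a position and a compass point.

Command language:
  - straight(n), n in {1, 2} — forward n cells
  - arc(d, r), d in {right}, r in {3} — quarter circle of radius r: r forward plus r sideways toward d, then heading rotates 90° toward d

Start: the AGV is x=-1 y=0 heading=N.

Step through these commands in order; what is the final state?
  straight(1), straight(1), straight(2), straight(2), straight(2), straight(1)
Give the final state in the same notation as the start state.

x=-1 y=9 heading=N

begin: x=-1 y=0 heading=N
1. straight(1) → x=-1 y=1 heading=N
2. straight(1) → x=-1 y=2 heading=N
3. straight(2) → x=-1 y=4 heading=N
4. straight(2) → x=-1 y=6 heading=N
5. straight(2) → x=-1 y=8 heading=N
6. straight(1) → x=-1 y=9 heading=N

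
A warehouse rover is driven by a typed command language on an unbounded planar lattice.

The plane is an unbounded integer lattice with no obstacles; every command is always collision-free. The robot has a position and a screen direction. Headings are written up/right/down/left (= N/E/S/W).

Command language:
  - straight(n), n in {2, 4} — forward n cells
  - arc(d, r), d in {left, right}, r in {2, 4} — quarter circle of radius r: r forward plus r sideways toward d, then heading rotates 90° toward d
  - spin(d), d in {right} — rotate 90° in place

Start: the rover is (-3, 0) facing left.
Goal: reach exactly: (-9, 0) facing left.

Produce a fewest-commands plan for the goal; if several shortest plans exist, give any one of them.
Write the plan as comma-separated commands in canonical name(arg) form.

start: (-3, 0) facing left
t=1 straight(4) ⇒ (-7, 0) facing left
t=2 straight(2) ⇒ (-9, 0) facing left
minimal: 2 command(s), checked below 2.

straight(4), straight(2)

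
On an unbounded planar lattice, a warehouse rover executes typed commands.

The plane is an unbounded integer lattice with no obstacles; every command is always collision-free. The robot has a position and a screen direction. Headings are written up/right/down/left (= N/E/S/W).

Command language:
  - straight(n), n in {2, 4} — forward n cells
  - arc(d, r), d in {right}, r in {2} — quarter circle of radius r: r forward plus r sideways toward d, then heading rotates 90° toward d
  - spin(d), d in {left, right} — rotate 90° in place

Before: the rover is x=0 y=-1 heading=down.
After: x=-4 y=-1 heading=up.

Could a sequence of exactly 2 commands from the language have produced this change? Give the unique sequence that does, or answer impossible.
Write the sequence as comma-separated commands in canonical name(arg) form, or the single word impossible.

arc(right, 2), arc(right, 2)

key: position moved to (-4,-1) AND the heading swung to N — translation plus rotation needed
begin: x=0 y=-1 heading=down
step 1 (arc(right, 2)): x=-2 y=-3 heading=left
step 2 (arc(right, 2)): x=-4 y=-1 heading=up
uniquely the one of 25 2-step routes that fits.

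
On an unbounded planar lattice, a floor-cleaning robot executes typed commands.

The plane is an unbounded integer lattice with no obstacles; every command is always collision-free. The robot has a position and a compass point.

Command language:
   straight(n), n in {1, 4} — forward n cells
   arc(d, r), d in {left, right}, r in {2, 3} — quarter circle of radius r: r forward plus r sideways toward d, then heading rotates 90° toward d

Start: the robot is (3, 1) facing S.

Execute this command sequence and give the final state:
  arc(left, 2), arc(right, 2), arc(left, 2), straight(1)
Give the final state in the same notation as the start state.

initial: (3, 1) facing S
step 1 (arc(left, 2)): (5, -1) facing E
step 2 (arc(right, 2)): (7, -3) facing S
step 3 (arc(left, 2)): (9, -5) facing E
step 4 (straight(1)): (10, -5) facing E

(10, -5) facing E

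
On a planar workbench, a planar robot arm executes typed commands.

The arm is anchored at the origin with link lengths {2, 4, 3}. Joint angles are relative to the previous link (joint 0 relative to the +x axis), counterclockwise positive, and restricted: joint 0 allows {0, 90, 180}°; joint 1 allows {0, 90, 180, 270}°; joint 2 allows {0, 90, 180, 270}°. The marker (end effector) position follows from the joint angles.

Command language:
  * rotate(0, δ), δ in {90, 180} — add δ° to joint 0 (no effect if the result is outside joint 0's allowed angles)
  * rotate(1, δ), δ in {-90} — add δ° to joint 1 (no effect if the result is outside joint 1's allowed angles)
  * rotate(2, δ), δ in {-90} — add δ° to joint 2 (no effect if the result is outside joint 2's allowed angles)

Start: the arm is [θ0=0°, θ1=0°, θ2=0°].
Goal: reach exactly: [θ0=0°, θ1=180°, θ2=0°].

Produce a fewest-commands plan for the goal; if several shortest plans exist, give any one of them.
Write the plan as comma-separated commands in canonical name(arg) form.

rotate(1, -90), rotate(1, -90)

initial: [θ0=0°, θ1=0°, θ2=0°]
[1] after rotate(1, -90): [θ0=0°, θ1=270°, θ2=0°]
[2] after rotate(1, -90): [θ0=0°, θ1=180°, θ2=0°]
minimal: 2 command(s), checked below 2.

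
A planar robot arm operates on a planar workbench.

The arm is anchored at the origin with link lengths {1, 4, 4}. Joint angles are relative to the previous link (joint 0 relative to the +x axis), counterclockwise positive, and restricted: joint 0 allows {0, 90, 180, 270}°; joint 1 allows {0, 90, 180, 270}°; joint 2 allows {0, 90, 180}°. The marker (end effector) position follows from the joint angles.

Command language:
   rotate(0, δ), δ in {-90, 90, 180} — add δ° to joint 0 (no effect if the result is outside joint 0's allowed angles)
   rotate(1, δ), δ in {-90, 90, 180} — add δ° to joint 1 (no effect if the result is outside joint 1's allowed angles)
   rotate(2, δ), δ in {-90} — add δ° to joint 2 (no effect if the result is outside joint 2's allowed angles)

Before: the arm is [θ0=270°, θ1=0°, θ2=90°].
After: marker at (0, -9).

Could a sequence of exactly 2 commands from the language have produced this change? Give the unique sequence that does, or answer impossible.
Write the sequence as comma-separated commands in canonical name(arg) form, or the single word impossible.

start: [θ0=270°, θ1=0°, θ2=90°]
1. rotate(2, -90) → [θ0=270°, θ1=0°, θ2=0°]
2. rotate(2, -90) → [θ0=270°, θ1=0°, θ2=0°]
all 49 alternatives checked — unique.

rotate(2, -90), rotate(2, -90)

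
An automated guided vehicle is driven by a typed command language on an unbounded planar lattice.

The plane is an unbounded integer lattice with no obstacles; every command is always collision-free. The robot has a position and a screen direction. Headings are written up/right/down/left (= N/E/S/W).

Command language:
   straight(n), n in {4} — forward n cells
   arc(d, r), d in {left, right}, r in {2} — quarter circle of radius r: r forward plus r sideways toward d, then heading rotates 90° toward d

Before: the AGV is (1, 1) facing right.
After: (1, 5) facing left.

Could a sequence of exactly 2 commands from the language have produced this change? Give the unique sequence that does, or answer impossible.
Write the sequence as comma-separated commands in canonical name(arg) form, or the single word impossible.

key: cell and facing (now W) both changed — the 2 commands mix motion and turning
t0: (1, 1) facing right
t=1 arc(left, 2) ⇒ (3, 3) facing up
t=2 arc(left, 2) ⇒ (1, 5) facing left
no rival 2-sequence matches.

arc(left, 2), arc(left, 2)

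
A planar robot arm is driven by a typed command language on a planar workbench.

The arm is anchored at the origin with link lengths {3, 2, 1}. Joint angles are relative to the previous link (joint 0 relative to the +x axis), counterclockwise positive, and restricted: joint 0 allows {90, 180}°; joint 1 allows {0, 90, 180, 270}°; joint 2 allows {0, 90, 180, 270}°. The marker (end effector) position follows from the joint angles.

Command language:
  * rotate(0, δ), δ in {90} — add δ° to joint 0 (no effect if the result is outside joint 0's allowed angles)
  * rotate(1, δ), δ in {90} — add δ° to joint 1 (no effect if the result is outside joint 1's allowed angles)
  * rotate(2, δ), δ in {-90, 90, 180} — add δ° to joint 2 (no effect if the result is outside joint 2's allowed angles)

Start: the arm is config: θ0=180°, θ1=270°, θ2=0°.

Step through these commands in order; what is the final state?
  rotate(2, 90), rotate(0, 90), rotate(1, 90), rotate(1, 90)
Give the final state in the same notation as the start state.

config: θ0=180°, θ1=90°, θ2=90°

t0: config: θ0=180°, θ1=270°, θ2=0°
t=1 rotate(2, 90) ⇒ config: θ0=180°, θ1=270°, θ2=90°
t=2 rotate(0, 90) ⇒ config: θ0=180°, θ1=270°, θ2=90°
t=3 rotate(1, 90) ⇒ config: θ0=180°, θ1=0°, θ2=90°
t=4 rotate(1, 90) ⇒ config: θ0=180°, θ1=90°, θ2=90°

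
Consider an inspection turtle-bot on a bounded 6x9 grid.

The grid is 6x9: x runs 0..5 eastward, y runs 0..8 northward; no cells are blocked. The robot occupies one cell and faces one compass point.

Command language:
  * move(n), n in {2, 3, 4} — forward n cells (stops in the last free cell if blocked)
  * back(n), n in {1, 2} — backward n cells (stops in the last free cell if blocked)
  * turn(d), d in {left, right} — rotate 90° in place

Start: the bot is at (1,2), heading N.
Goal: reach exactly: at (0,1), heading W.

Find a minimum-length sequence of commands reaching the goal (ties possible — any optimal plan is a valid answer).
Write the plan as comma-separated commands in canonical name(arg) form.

back(1), turn(left), move(4)

t0: at (1,2), heading N
[1] after back(1): at (1,1), heading N
[2] after turn(left): at (1,1), heading W
[3] after move(4): at (0,1), heading W
minimal: 3 command(s), checked below 3.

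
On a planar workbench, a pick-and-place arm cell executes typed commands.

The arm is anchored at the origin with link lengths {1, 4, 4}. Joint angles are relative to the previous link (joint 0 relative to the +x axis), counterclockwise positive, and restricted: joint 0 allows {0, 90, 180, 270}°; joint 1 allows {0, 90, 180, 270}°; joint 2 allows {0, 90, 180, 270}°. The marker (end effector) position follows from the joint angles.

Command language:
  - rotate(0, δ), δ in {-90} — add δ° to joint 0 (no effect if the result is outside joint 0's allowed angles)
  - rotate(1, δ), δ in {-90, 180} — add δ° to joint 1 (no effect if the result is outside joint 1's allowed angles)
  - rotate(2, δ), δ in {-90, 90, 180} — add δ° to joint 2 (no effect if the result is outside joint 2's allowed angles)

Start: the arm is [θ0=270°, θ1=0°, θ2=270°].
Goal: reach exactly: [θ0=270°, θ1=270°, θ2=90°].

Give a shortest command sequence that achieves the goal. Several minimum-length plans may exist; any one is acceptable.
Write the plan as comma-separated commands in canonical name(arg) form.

rotate(2, 180), rotate(1, -90)

start: [θ0=270°, θ1=0°, θ2=270°]
[1] after rotate(2, 180): [θ0=270°, θ1=0°, θ2=90°]
[2] after rotate(1, -90): [θ0=270°, θ1=270°, θ2=90°]
shorter routes all fall short; 2 is best.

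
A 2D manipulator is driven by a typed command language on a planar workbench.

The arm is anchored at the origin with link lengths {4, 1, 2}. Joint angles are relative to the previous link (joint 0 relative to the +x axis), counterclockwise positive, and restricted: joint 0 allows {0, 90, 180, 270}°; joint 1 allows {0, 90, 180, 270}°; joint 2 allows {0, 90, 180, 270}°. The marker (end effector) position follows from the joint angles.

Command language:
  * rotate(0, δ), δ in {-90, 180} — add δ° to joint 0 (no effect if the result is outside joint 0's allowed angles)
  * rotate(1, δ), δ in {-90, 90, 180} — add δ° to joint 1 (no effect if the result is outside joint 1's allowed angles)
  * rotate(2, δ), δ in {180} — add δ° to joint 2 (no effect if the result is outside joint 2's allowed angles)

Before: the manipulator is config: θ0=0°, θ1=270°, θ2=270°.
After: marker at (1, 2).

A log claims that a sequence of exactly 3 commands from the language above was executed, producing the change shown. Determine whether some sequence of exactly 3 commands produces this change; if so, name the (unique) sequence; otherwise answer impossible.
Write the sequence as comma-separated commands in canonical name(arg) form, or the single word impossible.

t0: config: θ0=0°, θ1=270°, θ2=270°
t=1 rotate(0, -90) ⇒ config: θ0=270°, θ1=270°, θ2=270°
t=2 rotate(0, -90) ⇒ config: θ0=180°, θ1=270°, θ2=270°
t=3 rotate(0, -90) ⇒ config: θ0=90°, θ1=270°, θ2=270°
no rival 3-sequence matches.

rotate(0, -90), rotate(0, -90), rotate(0, -90)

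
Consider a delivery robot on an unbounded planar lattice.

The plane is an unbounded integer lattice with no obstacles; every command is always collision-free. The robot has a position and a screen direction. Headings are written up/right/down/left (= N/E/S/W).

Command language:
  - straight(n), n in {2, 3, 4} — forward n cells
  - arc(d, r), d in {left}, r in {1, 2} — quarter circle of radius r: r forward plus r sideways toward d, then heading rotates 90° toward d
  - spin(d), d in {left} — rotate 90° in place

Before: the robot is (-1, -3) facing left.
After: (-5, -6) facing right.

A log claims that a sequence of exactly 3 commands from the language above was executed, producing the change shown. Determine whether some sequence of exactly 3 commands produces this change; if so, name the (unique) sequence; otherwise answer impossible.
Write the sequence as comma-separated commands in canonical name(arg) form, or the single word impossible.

straight(3), arc(left, 2), arc(left, 1)

key: cell and facing (now E) both changed — the 3 commands mix motion and turning
from: (-1, -3) facing left
1. straight(3) → (-4, -3) facing left
2. arc(left, 2) → (-6, -5) facing down
3. arc(left, 1) → (-5, -6) facing right
uniquely the one of 216 3-step routes that fits.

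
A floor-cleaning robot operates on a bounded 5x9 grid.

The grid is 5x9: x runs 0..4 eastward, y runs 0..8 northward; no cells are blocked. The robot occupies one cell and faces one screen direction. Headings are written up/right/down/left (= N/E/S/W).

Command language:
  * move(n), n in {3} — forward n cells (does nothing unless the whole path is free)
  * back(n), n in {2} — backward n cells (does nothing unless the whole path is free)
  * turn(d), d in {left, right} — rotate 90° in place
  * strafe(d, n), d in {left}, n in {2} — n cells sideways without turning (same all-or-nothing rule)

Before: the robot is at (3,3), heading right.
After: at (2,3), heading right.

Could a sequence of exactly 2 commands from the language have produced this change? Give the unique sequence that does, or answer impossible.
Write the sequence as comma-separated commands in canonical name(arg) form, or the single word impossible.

impossible

no 2-step route produces this change.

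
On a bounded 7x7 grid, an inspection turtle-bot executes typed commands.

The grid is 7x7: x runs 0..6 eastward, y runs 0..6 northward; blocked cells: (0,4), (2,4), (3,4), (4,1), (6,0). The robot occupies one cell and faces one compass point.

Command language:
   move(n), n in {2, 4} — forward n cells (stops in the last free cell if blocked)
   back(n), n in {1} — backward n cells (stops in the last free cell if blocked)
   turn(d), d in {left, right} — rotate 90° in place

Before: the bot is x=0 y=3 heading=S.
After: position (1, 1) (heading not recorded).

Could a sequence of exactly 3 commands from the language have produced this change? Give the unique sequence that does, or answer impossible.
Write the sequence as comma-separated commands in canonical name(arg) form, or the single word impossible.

move(2), turn(right), back(1)

key: order matters: swapping move(2) and back(1) lands elsewhere
initial: x=0 y=3 heading=S
[1] after move(2): x=0 y=1 heading=S
[2] after turn(right): x=0 y=1 heading=W
[3] after back(1): x=1 y=1 heading=W
no rival 3-sequence matches.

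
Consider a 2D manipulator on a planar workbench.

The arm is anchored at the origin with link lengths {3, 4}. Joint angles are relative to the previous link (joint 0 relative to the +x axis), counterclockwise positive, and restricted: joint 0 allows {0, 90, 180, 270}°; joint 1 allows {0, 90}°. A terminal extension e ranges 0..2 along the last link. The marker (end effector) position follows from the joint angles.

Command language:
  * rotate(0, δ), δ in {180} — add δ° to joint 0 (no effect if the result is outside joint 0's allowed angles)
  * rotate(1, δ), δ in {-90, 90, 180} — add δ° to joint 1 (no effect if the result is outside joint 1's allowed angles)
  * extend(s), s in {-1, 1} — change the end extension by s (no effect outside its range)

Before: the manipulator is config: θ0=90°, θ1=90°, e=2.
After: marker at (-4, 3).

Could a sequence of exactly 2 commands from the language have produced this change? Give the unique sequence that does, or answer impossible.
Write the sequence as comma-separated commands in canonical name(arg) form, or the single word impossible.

extend(-1), extend(-1)

from: config: θ0=90°, θ1=90°, e=2
1. extend(-1) → config: θ0=90°, θ1=90°, e=1
2. extend(-1) → config: θ0=90°, θ1=90°, e=0
all 36 alternatives checked — unique.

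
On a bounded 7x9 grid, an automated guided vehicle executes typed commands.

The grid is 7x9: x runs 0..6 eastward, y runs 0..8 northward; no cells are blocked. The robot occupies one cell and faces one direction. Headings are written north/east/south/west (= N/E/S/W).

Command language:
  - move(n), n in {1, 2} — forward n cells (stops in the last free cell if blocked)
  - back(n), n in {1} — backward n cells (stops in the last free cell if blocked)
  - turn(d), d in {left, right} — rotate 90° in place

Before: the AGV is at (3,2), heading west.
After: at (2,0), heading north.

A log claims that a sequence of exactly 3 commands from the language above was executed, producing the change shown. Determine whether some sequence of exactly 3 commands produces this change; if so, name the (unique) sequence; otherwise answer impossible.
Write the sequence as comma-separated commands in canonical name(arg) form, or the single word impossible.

impossible

no 3-step route produces this change.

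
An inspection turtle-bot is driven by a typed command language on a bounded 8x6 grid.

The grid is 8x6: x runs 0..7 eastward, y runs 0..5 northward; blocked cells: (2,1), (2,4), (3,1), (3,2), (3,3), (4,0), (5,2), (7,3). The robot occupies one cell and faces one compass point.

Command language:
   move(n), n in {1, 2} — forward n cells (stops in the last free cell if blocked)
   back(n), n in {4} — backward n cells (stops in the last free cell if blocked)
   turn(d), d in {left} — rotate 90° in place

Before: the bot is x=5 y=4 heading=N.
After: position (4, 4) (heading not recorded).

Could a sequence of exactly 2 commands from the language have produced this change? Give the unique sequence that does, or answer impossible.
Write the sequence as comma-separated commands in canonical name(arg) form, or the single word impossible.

key: order matters: swapping turn(left) and move(1) lands elsewhere
initial: x=5 y=4 heading=N
[1] after turn(left): x=5 y=4 heading=W
[2] after move(1): x=4 y=4 heading=W
all 16 alternatives checked — unique.

turn(left), move(1)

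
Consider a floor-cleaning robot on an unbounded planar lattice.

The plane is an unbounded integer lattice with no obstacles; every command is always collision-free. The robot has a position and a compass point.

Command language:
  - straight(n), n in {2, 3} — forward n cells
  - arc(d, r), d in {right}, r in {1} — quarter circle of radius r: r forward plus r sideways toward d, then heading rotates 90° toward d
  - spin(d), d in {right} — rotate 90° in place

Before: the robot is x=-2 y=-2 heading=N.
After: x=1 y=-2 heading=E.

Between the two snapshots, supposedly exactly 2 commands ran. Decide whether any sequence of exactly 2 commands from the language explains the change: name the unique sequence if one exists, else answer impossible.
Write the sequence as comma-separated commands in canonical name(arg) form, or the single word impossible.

spin(right), straight(3)

key: running straight(3) before spin(right) would end elsewhere — order is forced
from: x=-2 y=-2 heading=N
t=1 spin(right) ⇒ x=-2 y=-2 heading=E
t=2 straight(3) ⇒ x=1 y=-2 heading=E
uniquely the one of 16 2-step routes that fits.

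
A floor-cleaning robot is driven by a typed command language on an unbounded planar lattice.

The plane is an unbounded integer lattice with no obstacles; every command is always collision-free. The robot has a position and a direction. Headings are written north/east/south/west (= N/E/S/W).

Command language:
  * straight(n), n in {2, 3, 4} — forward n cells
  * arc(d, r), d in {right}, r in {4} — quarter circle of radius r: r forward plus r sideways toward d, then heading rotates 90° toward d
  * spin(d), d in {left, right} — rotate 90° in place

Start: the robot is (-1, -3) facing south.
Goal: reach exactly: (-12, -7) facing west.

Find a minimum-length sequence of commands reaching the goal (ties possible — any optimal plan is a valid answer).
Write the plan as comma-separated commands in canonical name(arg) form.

begin: (-1, -3) facing south
1. arc(right, 4) → (-5, -7) facing west
2. straight(4) → (-9, -7) facing west
3. straight(3) → (-12, -7) facing west
no 2-step plan works, so 3 is optimal.

arc(right, 4), straight(4), straight(3)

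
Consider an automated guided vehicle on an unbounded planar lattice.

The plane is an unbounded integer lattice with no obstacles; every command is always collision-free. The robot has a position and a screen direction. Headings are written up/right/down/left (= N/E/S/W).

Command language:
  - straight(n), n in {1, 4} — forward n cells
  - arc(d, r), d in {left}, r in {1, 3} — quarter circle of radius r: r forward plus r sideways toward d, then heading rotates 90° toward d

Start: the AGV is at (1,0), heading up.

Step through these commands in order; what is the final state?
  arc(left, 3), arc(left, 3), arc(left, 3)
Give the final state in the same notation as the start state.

start: at (1,0), heading up
step 1 (arc(left, 3)): at (-2,3), heading left
step 2 (arc(left, 3)): at (-5,0), heading down
step 3 (arc(left, 3)): at (-2,-3), heading right

at (-2,-3), heading right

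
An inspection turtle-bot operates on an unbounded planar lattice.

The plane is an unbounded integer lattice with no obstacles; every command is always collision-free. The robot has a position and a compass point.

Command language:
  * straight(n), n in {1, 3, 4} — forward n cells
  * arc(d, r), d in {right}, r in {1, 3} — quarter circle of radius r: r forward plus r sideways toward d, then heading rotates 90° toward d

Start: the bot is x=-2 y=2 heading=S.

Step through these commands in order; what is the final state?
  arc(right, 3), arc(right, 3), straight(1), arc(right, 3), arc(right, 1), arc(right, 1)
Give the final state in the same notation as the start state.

initial: x=-2 y=2 heading=S
t=1 arc(right, 3) ⇒ x=-5 y=-1 heading=W
t=2 arc(right, 3) ⇒ x=-8 y=2 heading=N
t=3 straight(1) ⇒ x=-8 y=3 heading=N
t=4 arc(right, 3) ⇒ x=-5 y=6 heading=E
t=5 arc(right, 1) ⇒ x=-4 y=5 heading=S
t=6 arc(right, 1) ⇒ x=-5 y=4 heading=W

x=-5 y=4 heading=W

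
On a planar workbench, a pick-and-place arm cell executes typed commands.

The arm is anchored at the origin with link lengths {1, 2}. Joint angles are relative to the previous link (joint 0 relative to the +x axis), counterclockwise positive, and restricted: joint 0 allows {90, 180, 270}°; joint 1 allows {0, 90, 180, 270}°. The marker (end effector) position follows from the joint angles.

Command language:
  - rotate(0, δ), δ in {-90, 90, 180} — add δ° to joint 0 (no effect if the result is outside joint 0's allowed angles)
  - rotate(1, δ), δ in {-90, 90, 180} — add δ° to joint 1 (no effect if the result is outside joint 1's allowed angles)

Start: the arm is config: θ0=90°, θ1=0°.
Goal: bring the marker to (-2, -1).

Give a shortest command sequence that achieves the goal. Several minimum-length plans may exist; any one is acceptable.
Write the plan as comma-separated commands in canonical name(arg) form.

rotate(0, 180), rotate(1, -90)

start: config: θ0=90°, θ1=0°
[1] after rotate(0, 180): config: θ0=270°, θ1=0°
[2] after rotate(1, -90): config: θ0=270°, θ1=270°
minimal: 2 command(s), checked below 2.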